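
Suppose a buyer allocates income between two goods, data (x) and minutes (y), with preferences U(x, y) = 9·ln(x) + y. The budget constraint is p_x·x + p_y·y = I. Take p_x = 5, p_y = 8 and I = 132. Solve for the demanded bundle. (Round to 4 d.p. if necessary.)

Set MRS = p_x/p_y: (9/x)/1 = p_x/p_y.
So x*(p_x,p_y) = 9·p_y/p_x, independent of income; and y* = (I − 9·p_y)/p_y.
At the given prices: x* = 9·8/5 = 14.4, and y* = 7.5.

x* = 14.4, y* = 7.5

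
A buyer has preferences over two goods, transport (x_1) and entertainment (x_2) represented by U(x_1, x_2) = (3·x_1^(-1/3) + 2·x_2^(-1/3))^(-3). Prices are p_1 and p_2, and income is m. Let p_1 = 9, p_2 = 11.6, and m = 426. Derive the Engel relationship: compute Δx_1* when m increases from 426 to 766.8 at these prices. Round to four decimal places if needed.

Δx_1* = 21.2006

MU_x_1 ∝ 3·x_1^(-4/3), MU_x_2 ∝ 2·x_2^(-4/3), so MRS = (3/2)·(x_2/x_1)^(4/3) = p_1/p_2.
Hence x_2/x_1 = ((2/3)·p_1/p_2)^(1/(4/3)), i.e. raised to the 0.75 power.
With the ratio pinned down, the budget gives x_1* = m/(p_1 + p_2·(x_2/x_1)) and x_2* = (x_2/x_1)·x_1*.
Numerically x_2/x_1 = 0.609916, so x_1* = 426/(9 + 11.6·0.609916) = 26.5007.
At m' = 766.8: x_1* = 47.7013. Change: 47.7013 − 26.5007 = 21.2006.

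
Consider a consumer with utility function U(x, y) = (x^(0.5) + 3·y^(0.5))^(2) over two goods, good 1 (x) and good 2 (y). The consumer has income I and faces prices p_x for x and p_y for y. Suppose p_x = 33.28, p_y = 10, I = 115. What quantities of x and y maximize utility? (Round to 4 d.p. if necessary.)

MRS = MU_x/MU_y = (1/3)·(y/x)^(0.5). Set equal to p_x/p_y.
Solve for the ratio: y/x = [3·p_x/p_y]^(2).
With the ratio pinned down, the budget gives x* = I/(p_x + p_y·(y/x)) and y* = (y/x)·x*.
Numerically y/x = 99.680256, so x* = 115/(33.28 + 10·99.680256) = 0.1116 and y* = 99.680256·0.1116 = 11.1285.

x* = 0.1116, y* = 11.1285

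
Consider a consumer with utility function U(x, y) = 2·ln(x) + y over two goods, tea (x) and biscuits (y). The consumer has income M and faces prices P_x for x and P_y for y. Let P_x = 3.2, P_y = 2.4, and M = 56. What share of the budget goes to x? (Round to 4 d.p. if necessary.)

So x*(P_x,P_y) = 2·P_y/P_x, independent of income; and y* = (M − 2·P_y)/P_y.
At the given prices: x* = 2·2.4/3.2 = 1.5, and y* = 21.3333.
Expenditure on x: 3.2·1.5 = 4.8; share = 0.0857.

share on x = 0.0857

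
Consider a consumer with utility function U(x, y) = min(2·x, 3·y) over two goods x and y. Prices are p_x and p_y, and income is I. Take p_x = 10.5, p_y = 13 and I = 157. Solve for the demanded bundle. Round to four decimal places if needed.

With perfect complements, no substitution: consume in ratio x:y = 3:2.
Budget: p_x·x + p_y·(2/3)·x = I, so (3·p_x + 2·p_y)·x = 3·I.
Demand: x*(p_x,p_y,I) = 3·I/(3·p_x + 2·p_y), y* = 2·I/(3·p_x + 2·p_y).
Here 3·10.5 + 2·13 = 57.5, giving x* = 8.1913 and y* = 5.4609.

x* = 8.1913, y* = 5.4609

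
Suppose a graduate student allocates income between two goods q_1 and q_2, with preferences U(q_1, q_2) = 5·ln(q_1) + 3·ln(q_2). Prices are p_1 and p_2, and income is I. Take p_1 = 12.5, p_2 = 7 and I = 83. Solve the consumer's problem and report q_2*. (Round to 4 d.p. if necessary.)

MU_q_1/MU_q_2 = (5·q_2)/(3·q_1); tangency sets this equal to p_1/p_2.
Rearranging, p_2·q_2 = (3/5)·p_1·q_1. Substituting into the budget gives p_1·q_1·(1 + (3/5)) = I.
Demand: q_1*(p_1,p_2,I) = 0.625·I/p_1 and q_2* = 0.375·I/p_2.
At p_1=12.5, p_2=7, I=83: q_2* = 0.375·83/7 = 4.4464.

q_2* = 4.4464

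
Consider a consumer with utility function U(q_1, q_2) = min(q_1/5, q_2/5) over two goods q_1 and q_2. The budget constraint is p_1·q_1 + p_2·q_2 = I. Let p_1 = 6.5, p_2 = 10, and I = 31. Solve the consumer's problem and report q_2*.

With perfect complements, no substitution: consume in ratio q_1:q_2 = 5:5.
Budget: p_1·q_1 + p_2·q_1 = I, so (5·p_1 + 5·p_2)·q_1 = 5·I.
Demand: q_1*(p_1,p_2,I) = 5·I/(5·p_1 + 5·p_2), q_2* = 5·I/(5·p_1 + 5·p_2).
Here 5·6.5 + 5·10 = 82.5, giving q_2* = 1.8788.

q_2* = 1.8788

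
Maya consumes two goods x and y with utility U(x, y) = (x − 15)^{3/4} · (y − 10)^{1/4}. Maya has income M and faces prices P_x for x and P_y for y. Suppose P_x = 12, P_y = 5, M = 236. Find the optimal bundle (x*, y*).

x* = 15.375, y* = 10.3

MRS = 3·(y−10)/(x−15). Tangency with P_x/P_y gives y−10 = (1/3)·(P_x/P_y)·(x−15).
Substituting into the budget: x* = 15 + 0.75·(M − 15·P_x − 10·P_y)/P_x, and y* = 10 + 0.25·(…)/P_y.
Discretionary income = 236 − 15·12 − 10·5 = 6; x* = 15 + 0.75·6/12 = 15.375; y* = 10 + 0.25·6/5 = 10.3.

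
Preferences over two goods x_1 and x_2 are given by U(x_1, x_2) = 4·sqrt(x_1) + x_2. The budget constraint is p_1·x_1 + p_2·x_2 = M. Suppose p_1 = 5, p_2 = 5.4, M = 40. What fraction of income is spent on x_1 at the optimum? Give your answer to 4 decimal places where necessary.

share on x_1 = 0.5832

MU_x_1 = 2/√x_1, MU_x_2 = 1. Tangency: 2/√x_1 = p_1/p_2.
Solve: √x_1 = 2·p_2/p_1, so x_1*(p_1,p_2) = (2·p_2/p_1)², and x_2* = (M − p_1·x_1*)/p_2.
Plugging in: x_1* = (2·5.4/5)² = 4.6656, x_2* = 3.0874.
Expenditure on x_1: 5·4.6656 = 23.328; share = 0.5832.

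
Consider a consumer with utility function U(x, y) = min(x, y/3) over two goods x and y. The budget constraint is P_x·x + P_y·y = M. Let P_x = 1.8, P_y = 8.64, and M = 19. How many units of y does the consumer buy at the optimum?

Leontief preferences: the optimum is at the kink where x/1 = y/3, i.e. y = 3·x.
Budget: P_x·x + P_y·3·x = M, so (P_x + 3·P_y)·x = M.
Demand: x*(P_x,P_y,M) = M/(P_x + 3·P_y), y* = 3·M/(P_x + 3·P_y).
Here 1.8 + 3·8.64 = 27.72, giving y* = 2.0563.

y* = 2.0563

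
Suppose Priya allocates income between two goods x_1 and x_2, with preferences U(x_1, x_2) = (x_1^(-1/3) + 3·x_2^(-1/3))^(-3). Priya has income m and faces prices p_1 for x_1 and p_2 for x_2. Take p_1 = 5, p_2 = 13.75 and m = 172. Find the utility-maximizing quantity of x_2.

x_2* = 9.3305

MU_x_1 ∝ x_1^(-4/3), MU_x_2 ∝ 3·x_2^(-4/3), so MRS = (1/3)·(x_2/x_1)^(4/3) = p_1/p_2.
Hence x_2/x_1 = (3·p_1/p_2)^(1/(4/3)), i.e. raised to the 0.75 power.
With the ratio pinned down, the budget gives x_1* = m/(p_1 + p_2·(x_2/x_1)) and x_2* = (x_2/x_1)·x_1*.
Numerically x_2/x_1 = 1.067435, so x_1* = 172/(5 + 13.75·1.067435) = 8.7411 and x_2* = 1.067435·8.7411 = 9.3305.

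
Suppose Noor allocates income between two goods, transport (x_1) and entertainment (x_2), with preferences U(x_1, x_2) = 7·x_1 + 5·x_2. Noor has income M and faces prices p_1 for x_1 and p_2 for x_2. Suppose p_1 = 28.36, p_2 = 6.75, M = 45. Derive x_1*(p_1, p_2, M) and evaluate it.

x_2 gives more utility per dollar, so spend all income on x_2: x_2* = M/p_2, x_1* = 0.
Numerically: x_1* = 0, x_2* = 6.6667.

x_1* = 0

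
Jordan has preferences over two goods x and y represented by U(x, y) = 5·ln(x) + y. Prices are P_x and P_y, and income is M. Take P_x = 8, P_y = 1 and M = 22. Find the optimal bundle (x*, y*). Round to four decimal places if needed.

So x*(P_x,P_y) = 5·P_y/P_x, independent of income; and y* = (M − 5·P_y)/P_y.
At the given prices: x* = 5·1/8 = 0.625, and y* = 17.

x* = 0.625, y* = 17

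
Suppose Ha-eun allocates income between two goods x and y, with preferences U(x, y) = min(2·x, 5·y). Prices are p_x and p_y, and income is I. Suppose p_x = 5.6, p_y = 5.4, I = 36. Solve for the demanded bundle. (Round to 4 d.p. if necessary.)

Leontief preferences: the optimum is at the kink where x/5 = y/2, i.e. y = (2/5)·x.
Budget: p_x·x + p_y·(2/5)·x = I, so (5·p_x + 2·p_y)·x = 5·I.
Demand: x*(p_x,p_y,I) = 5·I/(5·p_x + 2·p_y), y* = 2·I/(5·p_x + 2·p_y).
Here 5·5.6 + 2·5.4 = 38.8, giving x* = 4.6392 and y* = 1.8557.

x* = 4.6392, y* = 1.8557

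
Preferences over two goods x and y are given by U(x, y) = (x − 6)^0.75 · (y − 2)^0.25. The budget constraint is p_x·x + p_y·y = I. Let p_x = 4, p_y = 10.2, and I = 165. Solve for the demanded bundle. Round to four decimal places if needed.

MRS = 3·(y−2)/(x−6). Tangency with p_x/p_y gives y−2 = (1/3)·(p_x/p_y)·(x−6).
After buying the subsistence bundle (6, 2), a share 0.75 of the remaining income goes to x: x* = 6 + 0.75·(I − 6p_x − 2p_y)/p_x.
Discretionary income = 165 − 6·4 − 2·10.2 = 120.6; x* = 6 + 0.75·120.6/4 = 28.6125; y* = 2 + 0.25·120.6/10.2 = 4.9559.

x* = 28.6125, y* = 4.9559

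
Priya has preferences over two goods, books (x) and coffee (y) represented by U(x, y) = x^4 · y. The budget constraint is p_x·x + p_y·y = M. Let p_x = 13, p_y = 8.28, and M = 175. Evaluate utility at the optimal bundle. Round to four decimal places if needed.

V = 56856.0181

The MRS is 4·y/x. Set MRS = p_x/p_y.
So 4·p_y·y = p_x·x; combined with the budget, a share 0.8 of income goes to x.
Demand: x*(p_x,p_y,M) = 0.8·M/p_x and y* = 0.2·M/p_y.
At p_x=13, p_y=8.28, M=175: x* = 0.8·175/13 = 10.7692, y* = 4.2271.
Utility at the optimum: U(10.7692, 4.2271) = 56856.0181.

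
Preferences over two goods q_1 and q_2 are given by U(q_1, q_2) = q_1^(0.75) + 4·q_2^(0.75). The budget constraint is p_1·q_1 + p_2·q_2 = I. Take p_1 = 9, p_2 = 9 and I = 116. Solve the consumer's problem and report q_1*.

From the CES first-order condition, (1/4)·(q_2/q_1)^(0.25) = p_1/p_2.
Hence q_2/q_1 = (4·p_1/p_2)^(1/(0.25)), i.e. raised to the 4 power.
Substitute q_2 = (q_2/q_1)·q_1 into the budget: q_1* = I/(p_1 + p_2·(q_2/q_1)).
Numerically q_2/q_1 = 256, so q_1* = 116/(9 + 9·256) = 0.0502.

q_1* = 0.0502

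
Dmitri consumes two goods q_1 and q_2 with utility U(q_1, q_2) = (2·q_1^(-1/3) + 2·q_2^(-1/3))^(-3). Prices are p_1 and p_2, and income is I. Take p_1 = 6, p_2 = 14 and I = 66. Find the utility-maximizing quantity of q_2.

MRS = MU_q_1/MU_q_2 = (q_2/q_1)^(4/3). Set equal to p_1/p_2.
Solve for the ratio: q_2/q_1 = [p_1/p_2]^(0.75).
Substitute q_2 = (q_2/q_1)·q_1 into the budget: q_1* = I/(p_1 + p_2·(q_2/q_1)).
Numerically q_2/q_1 = 0.529685, so q_1* = 66/(6 + 14·0.529685) = 4.9197 and q_2* = 0.529685·4.9197 = 2.6059.

q_2* = 2.6059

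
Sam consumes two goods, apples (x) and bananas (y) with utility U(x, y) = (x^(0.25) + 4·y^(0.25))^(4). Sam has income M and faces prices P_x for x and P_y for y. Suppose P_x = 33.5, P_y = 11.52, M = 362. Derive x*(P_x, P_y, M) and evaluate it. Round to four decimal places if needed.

x* = 1.0738

From the CES first-order condition, (1/4)·(y/x)^(0.75) = P_x/P_y.
Solve for the ratio: y/x = [4·P_x/P_y]^(4/3).
Substitute y = (y/x)·x into the budget: x* = M/(P_x + P_y·(y/x)).
Numerically y/x = 26.355409, so x* = 362/(33.5 + 11.52·26.355409) = 1.0738.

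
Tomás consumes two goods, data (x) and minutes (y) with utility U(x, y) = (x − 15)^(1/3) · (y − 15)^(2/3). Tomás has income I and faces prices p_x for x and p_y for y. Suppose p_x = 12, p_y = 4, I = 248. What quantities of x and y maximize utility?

MRS = (1/2)·(y−15)/(x−15). Tangency with p_x/p_y gives y−15 = 2·(p_x/p_y)·(x−15).
After buying the subsistence bundle (15, 15), a share 1/3 of the remaining income goes to x: x* = 15 + 1/3·(I − 15p_x − 15p_y)/p_x.
Discretionary income = 248 − 15·12 − 15·4 = 8; x* = 15 + 1/3·8/12 = 15.2222; y* = 15 + 2/3·8/4 = 16.3333.

x* = 15.2222, y* = 16.3333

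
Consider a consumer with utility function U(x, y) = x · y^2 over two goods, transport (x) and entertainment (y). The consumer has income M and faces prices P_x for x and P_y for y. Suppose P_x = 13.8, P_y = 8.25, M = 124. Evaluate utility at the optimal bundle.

V = 300.7283

MU_x/MU_y = (y)/(2·x); tangency sets this equal to P_x/P_y.
Rearranging, P_y·y = 2·P_x·x. Substituting into the budget gives P_x·x·(1 + 2) = M.
Demand: x*(P_x,P_y,M) = 1/3·M/P_x and y* = 2/3·M/P_y.
At P_x=13.8, P_y=8.25, M=124: x* = 1/3·124/13.8 = 2.9952, y* = 10.0202.
Utility at the optimum: U(2.9952, 10.0202) = 300.7283.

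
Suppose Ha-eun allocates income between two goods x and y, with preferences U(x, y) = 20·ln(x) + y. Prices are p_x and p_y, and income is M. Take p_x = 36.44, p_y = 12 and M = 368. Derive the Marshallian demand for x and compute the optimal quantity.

x* = 6.5862

Set MRS = p_x/p_y: (20/x)/1 = p_x/p_y.
So x*(p_x,p_y) = 20·p_y/p_x, independent of income; and y* = (M − 20·p_y)/p_y.
At the given prices: x* = 20·12/36.44 = 6.5862.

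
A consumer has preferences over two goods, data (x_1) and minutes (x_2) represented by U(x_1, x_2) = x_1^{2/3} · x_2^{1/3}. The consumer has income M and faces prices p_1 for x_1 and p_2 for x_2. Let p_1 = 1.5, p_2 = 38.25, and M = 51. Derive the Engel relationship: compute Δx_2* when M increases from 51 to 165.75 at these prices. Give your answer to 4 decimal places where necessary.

Δx_2* = 1

MU_x_1/MU_x_2 = (2/3·x_2)/(1/3·x_1); tangency sets this equal to p_1/p_2.
Rearranging, p_2·x_2 = (1/2)·p_1·x_1. Substituting into the budget gives p_1·x_1·(1 + (1/2)) = M.
Demand: x_1*(p_1,p_2,M) = 2/3·M/p_1 and x_2* = 1/3·M/p_2.
At p_1=1.5, p_2=38.25, M=51: x_2* = 1/3·51/38.25 = 0.4444.
At M' = 165.75: x_2* = 1.4444. Change: 1.4444 − 0.4444 = 1.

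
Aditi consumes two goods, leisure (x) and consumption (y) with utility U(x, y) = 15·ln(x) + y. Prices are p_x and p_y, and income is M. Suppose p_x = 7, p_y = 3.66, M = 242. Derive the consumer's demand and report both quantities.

x* = 7.8429, y* = 51.1202

Set MRS = p_x/p_y: (15/x)/1 = p_x/p_y.
So x*(p_x,p_y) = 15·p_y/p_x, independent of income; and y* = (M − 15·p_y)/p_y.
At the given prices: x* = 15·3.66/7 = 7.8429, and y* = 51.1202.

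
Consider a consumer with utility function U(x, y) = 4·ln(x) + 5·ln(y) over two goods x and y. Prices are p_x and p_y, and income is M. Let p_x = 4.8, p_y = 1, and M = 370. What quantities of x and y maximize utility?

The MRS is (4/5)·y/x. Set MRS = p_x/p_y.
So 4·p_y·y = 5·p_x·x; combined with the budget, a share 4/9 of income goes to x.
Demand: x*(p_x,p_y,M) = 4/9·M/p_x and y* = 5/9·M/p_y.
At p_x=4.8, p_y=1, M=370: x* = 4/9·370/4.8 = 34.2593, y* = 205.5556.

x* = 34.2593, y* = 205.5556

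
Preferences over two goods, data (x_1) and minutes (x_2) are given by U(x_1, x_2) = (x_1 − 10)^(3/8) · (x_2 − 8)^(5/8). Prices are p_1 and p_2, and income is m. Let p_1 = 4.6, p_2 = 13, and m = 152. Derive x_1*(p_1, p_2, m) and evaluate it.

x_1* = 10.163

After buying the subsistence bundle (10, 8), a share 0.375 of the remaining income goes to x_1: x_1* = 10 + 0.375·(m − 10p_1 − 8p_2)/p_1.
Discretionary income = 152 − 10·4.6 − 8·13 = 2; x_1* = 10 + 0.375·2/4.6 = 10.163.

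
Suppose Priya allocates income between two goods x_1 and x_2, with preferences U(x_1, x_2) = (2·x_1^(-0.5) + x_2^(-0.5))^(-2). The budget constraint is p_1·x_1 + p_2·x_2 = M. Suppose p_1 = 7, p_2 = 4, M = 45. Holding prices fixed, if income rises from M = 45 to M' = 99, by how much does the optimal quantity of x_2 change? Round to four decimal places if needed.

MU_x_1 ∝ 2·x_1^(-1.5), MU_x_2 ∝ x_2^(-1.5), so MRS = 2·(x_2/x_1)^(1.5) = p_1/p_2.
Solve for the ratio: x_2/x_1 = [(1/2)·p_1/p_2]^(2/3).
Substitute x_2 = (x_2/x_1)·x_1 into the budget: x_1* = M/(p_1 + p_2·(x_2/x_1)).
Numerically x_2/x_1 = 0.914826, so x_1* = 45/(7 + 4·0.914826) = 4.2217 and x_2* = 0.914826·4.2217 = 3.8621.
At M' = 99: x_2* = 8.4966. Change: 8.4966 − 3.8621 = 4.6345.

Δx_2* = 4.6345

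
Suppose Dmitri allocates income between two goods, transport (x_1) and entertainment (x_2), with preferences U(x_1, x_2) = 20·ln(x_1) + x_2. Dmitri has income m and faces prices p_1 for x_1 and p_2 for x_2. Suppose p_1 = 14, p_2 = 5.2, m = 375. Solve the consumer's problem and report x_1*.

MU_x_1 = 20/x_1, MU_x_2 = 1. Tangency: 20/x_1 = p_1/p_2.
So x_1*(p_1,p_2) = 20·p_2/p_1, independent of income; and x_2* = (m − 20·p_2)/p_2.
At the given prices: x_1* = 20·5.2/14 = 7.4286.

x_1* = 7.4286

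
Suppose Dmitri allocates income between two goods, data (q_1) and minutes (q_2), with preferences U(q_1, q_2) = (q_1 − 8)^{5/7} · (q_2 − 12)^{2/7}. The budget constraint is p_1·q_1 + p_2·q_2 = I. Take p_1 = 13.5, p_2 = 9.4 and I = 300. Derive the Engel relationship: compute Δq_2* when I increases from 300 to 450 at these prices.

Δq_2* = 4.5593

Let q_1' = q_1−8, q_2' = q_2−12. MRS = (5/2)·q_2'/q_1' = p_1/p_2.
After buying the subsistence bundle (8, 12), a share 5/7 of the remaining income goes to q_1: q_1* = 8 + 5/7·(I − 8p_1 − 12p_2)/p_1.
Discretionary income = 300 − 8·13.5 − 12·9.4 = 79.2; q_2* = 12 + 2/7·79.2/9.4 = 14.4073.
At I' = 450: q_2* = 18.9666. Change: 18.9666 − 14.4073 = 4.5593.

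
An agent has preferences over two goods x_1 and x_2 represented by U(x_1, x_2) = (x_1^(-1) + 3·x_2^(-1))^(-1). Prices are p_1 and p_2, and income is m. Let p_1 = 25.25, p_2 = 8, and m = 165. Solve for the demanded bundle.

From the CES first-order condition, (1/3)·(x_2/x_1)^(2) = p_1/p_2.
Hence x_2/x_1 = (3·p_1/p_2)^(1/(2)), i.e. raised to the 0.5 power.
Substitute x_2 = (x_2/x_1)·x_1 into the budget: x_1* = m/(p_1 + p_2·(x_2/x_1)).
Numerically x_2/x_1 = 3.077133, so x_1* = 165/(25.25 + 8·3.077133) = 3.3088 and x_2* = 3.077133·3.3088 = 10.1816.

x_1* = 3.3088, x_2* = 10.1816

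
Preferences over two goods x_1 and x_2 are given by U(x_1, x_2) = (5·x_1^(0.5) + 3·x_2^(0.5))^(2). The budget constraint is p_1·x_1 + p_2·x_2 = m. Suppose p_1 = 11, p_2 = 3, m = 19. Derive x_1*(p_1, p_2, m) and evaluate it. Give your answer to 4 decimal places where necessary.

x_1* = 0.7445

MRS = MU_x_1/MU_x_2 = (5/3)·(x_2/x_1)^(0.5). Set equal to p_1/p_2.
Hence x_2/x_1 = ((3/5)·p_1/p_2)^(1/(0.5)), i.e. raised to the 2 power.
Substitute x_2 = (x_2/x_1)·x_1 into the budget: x_1* = m/(p_1 + p_2·(x_2/x_1)).
Numerically x_2/x_1 = 4.84, so x_1* = 19/(11 + 3·4.84) = 0.7445.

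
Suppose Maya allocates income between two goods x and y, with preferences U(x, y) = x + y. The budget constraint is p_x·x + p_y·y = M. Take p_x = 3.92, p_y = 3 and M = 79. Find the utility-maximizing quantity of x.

Perfect substitutes: compare marginal utility per dollar. 1/p_x vs 1/p_y → 0.2551 vs 0.3333.
y gives more utility per dollar, so spend all income on y: y* = M/p_y, x* = 0.
Numerically: x* = 0, y* = 26.3333.

x* = 0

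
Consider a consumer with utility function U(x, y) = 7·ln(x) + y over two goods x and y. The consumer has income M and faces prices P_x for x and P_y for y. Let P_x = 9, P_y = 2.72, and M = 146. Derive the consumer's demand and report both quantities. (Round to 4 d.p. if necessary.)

MU_x = 7/x, MU_y = 1. Tangency: 7/x = P_x/P_y.
So x*(P_x,P_y) = 7·P_y/P_x, independent of income; and y* = (M − 7·P_y)/P_y.
At the given prices: x* = 7·2.72/9 = 2.1156, and y* = 46.6765.

x* = 2.1156, y* = 46.6765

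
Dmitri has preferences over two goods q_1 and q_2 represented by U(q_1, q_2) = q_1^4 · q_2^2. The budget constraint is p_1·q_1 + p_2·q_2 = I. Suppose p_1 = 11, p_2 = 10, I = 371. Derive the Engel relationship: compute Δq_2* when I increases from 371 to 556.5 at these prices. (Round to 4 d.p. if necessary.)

The MRS is 2·q_2/q_1. Set MRS = p_1/p_2.
So 4·p_2·q_2 = 2·p_1·q_1; combined with the budget, a share 2/3 of income goes to q_1.
Demand: q_1*(p_1,p_2,I) = 2/3·I/p_1 and q_2* = 1/3·I/p_2.
At p_1=11, p_2=10, I=371: q_2* = 1/3·371/10 = 12.3667.
At I' = 556.5: q_2* = 18.55. Change: 18.55 − 12.3667 = 6.1833.

Δq_2* = 6.1833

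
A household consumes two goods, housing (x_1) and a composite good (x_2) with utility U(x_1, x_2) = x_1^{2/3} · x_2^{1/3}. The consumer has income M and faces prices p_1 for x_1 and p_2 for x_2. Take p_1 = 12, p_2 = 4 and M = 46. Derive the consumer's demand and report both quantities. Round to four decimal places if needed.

x_1* = 2.5556, x_2* = 3.8333

The MRS is 2·x_2/x_1. Set MRS = p_1/p_2.
Rearranging, p_2·x_2 = (1/2)·p_1·x_1. Substituting into the budget gives p_1·x_1·(1 + (1/2)) = M.
Demand: x_1*(p_1,p_2,M) = 2/3·M/p_1 and x_2* = 1/3·M/p_2.
At p_1=12, p_2=4, M=46: x_1* = 2/3·46/12 = 2.5556, x_2* = 3.8333.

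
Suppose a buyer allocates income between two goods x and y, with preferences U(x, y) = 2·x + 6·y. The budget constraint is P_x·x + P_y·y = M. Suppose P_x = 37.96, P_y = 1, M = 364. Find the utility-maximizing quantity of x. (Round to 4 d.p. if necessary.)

x* = 0

y gives more utility per dollar, so spend all income on y: y* = M/P_y, x* = 0.
Numerically: x* = 0, y* = 364.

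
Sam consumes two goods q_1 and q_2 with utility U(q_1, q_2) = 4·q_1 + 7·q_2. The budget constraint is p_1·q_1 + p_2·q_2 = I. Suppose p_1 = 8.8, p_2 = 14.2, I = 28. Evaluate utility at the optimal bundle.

V = 13.8028

Perfect substitutes: compare marginal utility per dollar. 4/p_1 vs 7/p_2 → 0.4545 vs 0.493.
q_2 gives more utility per dollar, so spend all income on q_2: q_2* = I/p_2, q_1* = 0.
Numerically: q_1* = 0, q_2* = 1.9718.
Utility at the optimum: U(0, 1.9718) = 13.8028.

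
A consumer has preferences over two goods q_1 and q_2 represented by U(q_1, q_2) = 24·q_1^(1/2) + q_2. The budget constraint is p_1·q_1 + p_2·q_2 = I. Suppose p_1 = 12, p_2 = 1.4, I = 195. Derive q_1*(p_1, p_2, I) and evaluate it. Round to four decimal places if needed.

MU_q_1 = 12/√q_1, MU_q_2 = 1. Tangency: 12/√q_1 = p_1/p_2.
Thus q_1* = (12·p_2/p_1)² — independent of I — with the rest of income spent on q_2.
Plugging in: q_1* = (12·1.4/12)² = 1.96.

q_1* = 1.96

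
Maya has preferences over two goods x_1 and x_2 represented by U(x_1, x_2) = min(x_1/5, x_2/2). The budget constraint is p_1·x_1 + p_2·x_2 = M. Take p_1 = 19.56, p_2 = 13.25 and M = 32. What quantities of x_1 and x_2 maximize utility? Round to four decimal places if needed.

Leontief preferences: the optimum is at the kink where x_1/5 = x_2/2, i.e. x_2 = (2/5)·x_1.
Budget: p_1·x_1 + p_2·(2/5)·x_1 = M, so (5·p_1 + 2·p_2)·x_1 = 5·M.
Demand: x_1*(p_1,p_2,M) = 5·M/(5·p_1 + 2·p_2), x_2* = 2·M/(5·p_1 + 2·p_2).
Here 5·19.56 + 2·13.25 = 124.3, giving x_1* = 1.2872 and x_2* = 0.5149.

x_1* = 1.2872, x_2* = 0.5149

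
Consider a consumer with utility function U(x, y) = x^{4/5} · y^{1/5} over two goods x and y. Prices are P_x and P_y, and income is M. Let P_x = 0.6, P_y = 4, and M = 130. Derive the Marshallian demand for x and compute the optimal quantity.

x* = 173.3333

MU_x/MU_y = (0.8·y)/(0.2·x); tangency sets this equal to P_x/P_y.
Rearranging, P_y·y = (1/4)·P_x·x. Substituting into the budget gives P_x·x·(1 + (1/4)) = M.
Demand: x*(P_x,P_y,M) = 0.8·M/P_x and y* = 0.2·M/P_y.
At P_x=0.6, P_y=4, M=130: x* = 0.8·130/0.6 = 173.3333.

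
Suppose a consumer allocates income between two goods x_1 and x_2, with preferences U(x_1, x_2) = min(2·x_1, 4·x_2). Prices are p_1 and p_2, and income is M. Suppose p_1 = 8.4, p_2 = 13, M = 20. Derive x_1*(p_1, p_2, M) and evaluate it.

With perfect complements, no substitution: consume in ratio x_1:x_2 = 4:2.
Budget: p_1·x_1 + p_2·(1/2)·x_1 = M, so (4·p_1 + 2·p_2)·x_1 = 4·M.
Demand: x_1*(p_1,p_2,M) = 4·M/(4·p_1 + 2·p_2), x_2* = 2·M/(4·p_1 + 2·p_2).
Here 4·8.4 + 2·13 = 59.6, giving x_1* = 1.3423.

x_1* = 1.3423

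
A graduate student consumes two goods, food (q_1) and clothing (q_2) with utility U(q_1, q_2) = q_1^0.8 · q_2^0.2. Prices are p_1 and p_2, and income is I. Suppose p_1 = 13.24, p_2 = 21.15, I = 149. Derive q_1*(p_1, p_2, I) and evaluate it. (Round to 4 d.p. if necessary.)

Tangency: MRS = 4·q_2/q_1 = p_1/p_2.
So 0.8·p_2·q_2 = 0.2·p_1·q_1; combined with the budget, a share 0.8 of income goes to q_1.
Demand: q_1*(p_1,p_2,I) = 0.8·I/p_1 and q_2* = 0.2·I/p_2.
At p_1=13.24, p_2=21.15, I=149: q_1* = 0.8·149/13.24 = 9.003.

q_1* = 9.003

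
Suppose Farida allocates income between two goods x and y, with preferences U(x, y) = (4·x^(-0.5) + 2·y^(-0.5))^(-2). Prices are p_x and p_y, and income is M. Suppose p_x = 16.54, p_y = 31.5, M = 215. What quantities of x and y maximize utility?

x* = 7.2992, y* = 2.9928

MU_x ∝ 4·x^(-1.5), MU_y ∝ 2·y^(-1.5), so MRS = 2·(y/x)^(1.5) = p_x/p_y.
Hence y/x = ((1/2)·p_x/p_y)^(1/(1.5)), i.e. raised to the 2/3 power.
With the ratio pinned down, the budget gives x* = M/(p_x + p_y·(y/x)) and y* = (y/x)·x*.
Numerically y/x = 0.410012, so x* = 215/(16.54 + 31.5·0.410012) = 7.2992 and y* = 0.410012·7.2992 = 2.9928.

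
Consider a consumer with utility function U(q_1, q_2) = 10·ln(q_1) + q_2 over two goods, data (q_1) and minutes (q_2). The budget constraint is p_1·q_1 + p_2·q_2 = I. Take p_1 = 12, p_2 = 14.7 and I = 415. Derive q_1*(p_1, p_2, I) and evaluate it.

q_1* = 12.25

MU_q_1 = 10/q_1, MU_q_2 = 1. Tangency: 10/q_1 = p_1/p_2.
So q_1*(p_1,p_2) = 10·p_2/p_1, independent of income; and q_2* = (I − 10·p_2)/p_2.
At the given prices: q_1* = 10·14.7/12 = 12.25.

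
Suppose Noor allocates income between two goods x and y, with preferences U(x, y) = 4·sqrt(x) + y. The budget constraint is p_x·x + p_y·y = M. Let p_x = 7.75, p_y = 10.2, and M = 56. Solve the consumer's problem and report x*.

x* = 6.9288

Utility is quasi-linear in y; the FOC for x is 2/√x = p_x/p_y.
Thus x* = (2·p_y/p_x)² — independent of M — with the rest of income spent on y.
Plugging in: x* = (2·10.2/7.75)² = 6.9288.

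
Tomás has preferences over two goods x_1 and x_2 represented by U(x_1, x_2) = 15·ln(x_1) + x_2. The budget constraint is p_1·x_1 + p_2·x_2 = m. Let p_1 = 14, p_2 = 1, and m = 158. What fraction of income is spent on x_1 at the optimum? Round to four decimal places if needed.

share on x_1 = 0.0949

Set MRS = p_1/p_2: (15/x_1)/1 = p_1/p_2.
So x_1*(p_1,p_2) = 15·p_2/p_1, independent of income; and x_2* = (m − 15·p_2)/p_2.
At the given prices: x_1* = 15·1/14 = 1.0714, and x_2* = 143.
Expenditure on x_1: 14·1.0714 = 15; share = 0.0949.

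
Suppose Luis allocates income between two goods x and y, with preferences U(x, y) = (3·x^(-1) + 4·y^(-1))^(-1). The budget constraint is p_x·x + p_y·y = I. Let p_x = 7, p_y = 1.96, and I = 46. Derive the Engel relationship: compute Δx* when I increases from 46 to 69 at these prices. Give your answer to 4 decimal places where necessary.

MRS = MU_x/MU_y = (3/4)·(y/x)^(2). Set equal to p_x/p_y.
Solve for the ratio: y/x = [(4/3)·p_x/p_y]^(0.5).
With the ratio pinned down, the budget gives x* = I/(p_x + p_y·(y/x)) and y* = (y/x)·x*.
Numerically y/x = 2.182179, so x* = 46/(7 + 1.96·2.182179) = 4.0791.
At I' = 69: x* = 6.1186. Change: 6.1186 − 4.0791 = 2.0395.

Δx* = 2.0395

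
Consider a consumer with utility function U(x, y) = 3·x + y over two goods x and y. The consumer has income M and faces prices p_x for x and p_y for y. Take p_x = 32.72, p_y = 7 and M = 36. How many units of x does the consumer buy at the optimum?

Perfect substitutes: compare marginal utility per dollar. 3/p_x vs 1/p_y → 0.0917 vs 0.1429.
y gives more utility per dollar, so spend all income on y: y* = M/p_y, x* = 0.
Numerically: x* = 0, y* = 5.1429.

x* = 0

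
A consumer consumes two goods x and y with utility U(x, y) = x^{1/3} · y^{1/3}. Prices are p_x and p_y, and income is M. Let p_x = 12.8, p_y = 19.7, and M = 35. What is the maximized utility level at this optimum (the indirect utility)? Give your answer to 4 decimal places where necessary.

Demand: x*(p_x,p_y,M) = 0.5·M/p_x and y* = 0.5·M/p_y.
At p_x=12.8, p_y=19.7, M=35: x* = 0.5·35/12.8 = 1.3672, y* = 0.8883.
Utility at the optimum: U(1.3672, 0.8883) = 1.0669.

V = 1.0669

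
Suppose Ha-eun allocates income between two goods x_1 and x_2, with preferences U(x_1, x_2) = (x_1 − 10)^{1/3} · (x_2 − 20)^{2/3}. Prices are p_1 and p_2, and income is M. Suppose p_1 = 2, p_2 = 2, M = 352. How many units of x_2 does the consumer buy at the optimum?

MRS = (1/2)·(x_2−20)/(x_1−10). Tangency with p_1/p_2 gives x_2−20 = 2·(p_1/p_2)·(x_1−10).
Substituting into the budget: x_1* = 10 + 1/3·(M − 10·p_1 − 20·p_2)/p_1, and x_2* = 20 + 2/3·(…)/p_2.
Discretionary income = 352 − 10·2 − 20·2 = 292; x_2* = 20 + 2/3·292/2 = 117.3333.

x_2* = 117.3333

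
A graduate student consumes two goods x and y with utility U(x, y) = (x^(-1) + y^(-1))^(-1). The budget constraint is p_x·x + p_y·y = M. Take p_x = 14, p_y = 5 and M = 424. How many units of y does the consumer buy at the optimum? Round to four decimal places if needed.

Substitute y = (y/x)·x into the budget: x* = M/(p_x + p_y·(y/x)).
Numerically y/x = 1.67332, so x* = 424/(14 + 5·1.67332) = 18.9568 and y* = 1.67332·18.9568 = 31.7209.

y* = 31.7209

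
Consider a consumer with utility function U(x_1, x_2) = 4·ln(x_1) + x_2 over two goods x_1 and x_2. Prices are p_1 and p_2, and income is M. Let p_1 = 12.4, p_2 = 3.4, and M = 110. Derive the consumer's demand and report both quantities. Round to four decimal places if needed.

x_1* = 1.0968, x_2* = 28.3529

MU_x_1 = 4/x_1, MU_x_2 = 1. Tangency: 4/x_1 = p_1/p_2.
So x_1*(p_1,p_2) = 4·p_2/p_1, independent of income; and x_2* = (M − 4·p_2)/p_2.
At the given prices: x_1* = 4·3.4/12.4 = 1.0968, and x_2* = 28.3529.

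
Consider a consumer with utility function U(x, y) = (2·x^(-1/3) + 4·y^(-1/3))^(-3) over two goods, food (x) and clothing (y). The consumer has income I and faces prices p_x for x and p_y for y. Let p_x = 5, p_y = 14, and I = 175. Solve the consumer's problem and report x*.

MRS = MU_x/MU_y = (1/2)·(y/x)^(4/3). Set equal to p_x/p_y.
Hence y/x = (2·p_x/p_y)^(1/(4/3)), i.e. raised to the 0.75 power.
Substitute y = (y/x)·x into the budget: x* = I/(p_x + p_y·(y/x)).
Numerically y/x = 0.77697, so x* = 175/(5 + 14·0.77697) = 11.0218.

x* = 11.0218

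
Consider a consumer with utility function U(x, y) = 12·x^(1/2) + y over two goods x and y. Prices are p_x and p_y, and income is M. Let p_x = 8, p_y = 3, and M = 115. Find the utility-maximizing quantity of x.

x* = 5.0625

Set MRS = p_x/p_y: 6·x^(−1/2) = p_x/p_y.
Solve: √x = 6·p_y/p_x, so x*(p_x,p_y) = (6·p_y/p_x)², and y* = (M − p_x·x*)/p_y.
Plugging in: x* = (6·3/8)² = 5.0625.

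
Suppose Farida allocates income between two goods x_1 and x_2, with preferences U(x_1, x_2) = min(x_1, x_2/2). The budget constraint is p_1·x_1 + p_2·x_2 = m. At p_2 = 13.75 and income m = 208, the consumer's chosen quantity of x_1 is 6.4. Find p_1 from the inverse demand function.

p_1 = 5

With perfect complements, no substitution: consume in ratio x_1:x_2 = 1:2.
Budget: p_1·x_1 + p_2·2·x_1 = m, so (p_1 + 2·p_2)·x_1 = m.
Demand: x_1*(p_1,p_2,m) = m/(p_1 + 2·p_2), x_2* = 2·m/(p_1 + 2·p_2).
Set x_1* = 6.4 in the demand function and solve for p_1: p_1 = 5.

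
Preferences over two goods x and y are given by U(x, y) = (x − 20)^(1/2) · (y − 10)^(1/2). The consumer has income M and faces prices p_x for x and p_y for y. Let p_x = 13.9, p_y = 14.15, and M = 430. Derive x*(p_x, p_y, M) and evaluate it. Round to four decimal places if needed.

x* = 20.3777

MRS = (y−10)/(x−20). Tangency with p_x/p_y gives y−10 = (p_x/p_y)·(x−20).
Substituting into the budget: x* = 20 + 0.5·(M − 20·p_x − 10·p_y)/p_x, and y* = 10 + 0.5·(…)/p_y.
Discretionary income = 430 − 20·13.9 − 10·14.15 = 10.5; x* = 20 + 0.5·10.5/13.9 = 20.3777.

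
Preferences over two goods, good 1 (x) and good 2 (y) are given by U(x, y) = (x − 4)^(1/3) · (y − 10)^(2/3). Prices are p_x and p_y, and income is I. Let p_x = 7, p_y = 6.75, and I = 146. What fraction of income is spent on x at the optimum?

share on x = 0.3071

Let x' = x−4, y' = y−10. MRS = (1/2)·y'/x' = p_x/p_y.
Substituting into the budget: x* = 4 + 1/3·(I − 4·p_x − 10·p_y)/p_x, and y* = 10 + 2/3·(…)/p_y.
Discretionary income = 146 − 4·7 − 10·6.75 = 50.5; x* = 4 + 1/3·50.5/7 = 6.4048; y* = 10 + 2/3·50.5/6.75 = 14.9877.
Expenditure on x: 7·6.4048 = 44.8333; share = 0.3071.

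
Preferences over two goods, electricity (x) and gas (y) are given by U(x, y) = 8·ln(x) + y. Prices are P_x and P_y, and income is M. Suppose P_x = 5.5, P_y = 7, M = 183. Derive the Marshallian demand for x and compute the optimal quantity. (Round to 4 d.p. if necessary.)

x* = 10.1818

Set MRS = P_x/P_y: (8/x)/1 = P_x/P_y.
So x*(P_x,P_y) = 8·P_y/P_x, independent of income; and y* = (M − 8·P_y)/P_y.
At the given prices: x* = 8·7/5.5 = 10.1818.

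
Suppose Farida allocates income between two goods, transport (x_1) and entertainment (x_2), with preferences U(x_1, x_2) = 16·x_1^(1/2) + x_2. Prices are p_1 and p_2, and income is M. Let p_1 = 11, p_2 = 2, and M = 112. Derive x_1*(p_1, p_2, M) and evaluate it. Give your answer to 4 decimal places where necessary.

Set MRS = p_1/p_2: 8·x_1^(−1/2) = p_1/p_2.
Solve: √x_1 = 8·p_2/p_1, so x_1*(p_1,p_2) = (8·p_2/p_1)², and x_2* = (M − p_1·x_1*)/p_2.
Plugging in: x_1* = (8·2/11)² = 2.1157.

x_1* = 2.1157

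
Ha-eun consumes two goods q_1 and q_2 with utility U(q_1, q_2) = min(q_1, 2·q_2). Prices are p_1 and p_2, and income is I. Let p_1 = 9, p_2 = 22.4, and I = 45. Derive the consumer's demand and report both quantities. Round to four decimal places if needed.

Leontief preferences: the optimum is at the kink where q_1/2 = q_2/1, i.e. q_2 = (1/2)·q_1.
Budget: p_1·q_1 + p_2·(1/2)·q_1 = I, so (2·p_1 + p_2)·q_1 = 2·I.
Demand: q_1*(p_1,p_2,I) = 2·I/(2·p_1 + p_2), q_2* = I/(2·p_1 + p_2).
Here 2·9 + 22.4 = 40.4, giving q_1* = 2.2277 and q_2* = 1.1139.

q_1* = 2.2277, q_2* = 1.1139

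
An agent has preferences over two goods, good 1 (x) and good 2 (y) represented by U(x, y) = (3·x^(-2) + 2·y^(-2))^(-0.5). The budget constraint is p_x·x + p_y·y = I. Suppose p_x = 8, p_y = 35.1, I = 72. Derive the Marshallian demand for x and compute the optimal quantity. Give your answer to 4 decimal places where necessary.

x* = 2.6936

Numerically y/x = 0.533618, so x* = 72/(8 + 35.1·0.533618) = 2.6936.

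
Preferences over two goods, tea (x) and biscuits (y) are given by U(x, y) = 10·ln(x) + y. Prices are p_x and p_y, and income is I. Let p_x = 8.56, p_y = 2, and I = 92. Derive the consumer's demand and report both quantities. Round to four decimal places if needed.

So x*(p_x,p_y) = 10·p_y/p_x, independent of income; and y* = (I − 10·p_y)/p_y.
At the given prices: x* = 10·2/8.56 = 2.3364, and y* = 36.

x* = 2.3364, y* = 36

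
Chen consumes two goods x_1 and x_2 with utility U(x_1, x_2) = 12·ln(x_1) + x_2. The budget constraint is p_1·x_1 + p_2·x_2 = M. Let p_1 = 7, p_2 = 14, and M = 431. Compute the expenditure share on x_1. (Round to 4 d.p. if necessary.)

share on x_1 = 0.3898

Set MRS = p_1/p_2: (12/x_1)/1 = p_1/p_2.
So x_1*(p_1,p_2) = 12·p_2/p_1, independent of income; and x_2* = (M − 12·p_2)/p_2.
At the given prices: x_1* = 12·14/7 = 24, and x_2* = 18.7857.
Expenditure on x_1: 7·24 = 168; share = 0.3898.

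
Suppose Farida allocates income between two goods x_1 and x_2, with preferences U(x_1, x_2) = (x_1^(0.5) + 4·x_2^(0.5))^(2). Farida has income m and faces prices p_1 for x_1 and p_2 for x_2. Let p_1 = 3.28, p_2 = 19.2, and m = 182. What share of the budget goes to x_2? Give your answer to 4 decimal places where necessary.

share on x_2 = 0.7321

MU_x_1 ∝ x_1^(-0.5), MU_x_2 ∝ 4·x_2^(-0.5), so MRS = (1/4)·(x_2/x_1)^(0.5) = p_1/p_2.
Solve for the ratio: x_2/x_1 = [4·p_1/p_2]^(2).
Substitute x_2 = (x_2/x_1)·x_1 into the budget: x_1* = m/(p_1 + p_2·(x_2/x_1)).
Numerically x_2/x_1 = 0.466944, so x_1* = 182/(3.28 + 19.2·0.466944) = 14.8628 and x_2* = 0.466944·14.8628 = 6.9401.
Expenditure on x_2: 19.2·6.9401 = 133.25; share = 0.7321.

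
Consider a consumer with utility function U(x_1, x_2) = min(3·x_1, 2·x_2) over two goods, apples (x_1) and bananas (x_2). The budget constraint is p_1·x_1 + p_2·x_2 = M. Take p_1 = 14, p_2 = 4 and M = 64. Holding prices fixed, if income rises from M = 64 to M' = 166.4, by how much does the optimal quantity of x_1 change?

Δx_1* = 5.12

With perfect complements, no substitution: consume in ratio x_1:x_2 = 2:3.
Budget: p_1·x_1 + p_2·(3/2)·x_1 = M, so (2·p_1 + 3·p_2)·x_1 = 2·M.
Demand: x_1*(p_1,p_2,M) = 2·M/(2·p_1 + 3·p_2), x_2* = 3·M/(2·p_1 + 3·p_2).
Here 2·14 + 3·4 = 40, giving x_1* = 3.2.
At M' = 166.4: x_1* = 8.32. Change: 8.32 − 3.2 = 5.12.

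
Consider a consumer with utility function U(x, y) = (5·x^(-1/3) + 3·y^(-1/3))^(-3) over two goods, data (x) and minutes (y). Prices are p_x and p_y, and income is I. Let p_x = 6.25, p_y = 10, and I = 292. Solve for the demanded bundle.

x* = 26.4443, y* = 12.6723

From the CES first-order condition, (5/3)·(y/x)^(4/3) = p_x/p_y.
Solve for the ratio: y/x = [(3/5)·p_x/p_y]^(0.75).
With the ratio pinned down, the budget gives x* = I/(p_x + p_y·(y/x)) and y* = (y/x)·x*.
Numerically y/x = 0.479207, so x* = 292/(6.25 + 10·0.479207) = 26.4443 and y* = 0.479207·26.4443 = 12.6723.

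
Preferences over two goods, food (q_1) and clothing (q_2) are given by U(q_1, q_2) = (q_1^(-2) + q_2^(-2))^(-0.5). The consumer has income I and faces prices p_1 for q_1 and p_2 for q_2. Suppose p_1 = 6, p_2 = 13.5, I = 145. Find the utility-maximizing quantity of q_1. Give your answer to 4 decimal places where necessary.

MU_q_1 ∝ q_1^(-3), MU_q_2 ∝ q_2^(-3), so MRS = (q_2/q_1)^(3) = p_1/p_2.
Solve for the ratio: q_2/q_1 = [p_1/p_2]^(1/3).
Substitute q_2 = (q_2/q_1)·q_1 into the budget: q_1* = I/(p_1 + p_2·(q_2/q_1)).
Numerically q_2/q_1 = 0.763143, so q_1* = 145/(6 + 13.5·0.763143) = 8.8944.

q_1* = 8.8944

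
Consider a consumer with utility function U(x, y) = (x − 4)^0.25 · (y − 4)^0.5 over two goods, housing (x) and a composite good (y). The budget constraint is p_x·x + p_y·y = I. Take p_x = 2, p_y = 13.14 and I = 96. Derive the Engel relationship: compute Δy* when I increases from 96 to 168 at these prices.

Substituting into the budget: x* = 4 + 1/3·(I − 4·p_x − 4·p_y)/p_x, and y* = 4 + 2/3·(…)/p_y.
Discretionary income = 96 − 4·2 − 4·13.14 = 35.44; y* = 4 + 2/3·35.44/13.14 = 5.7981.
At I' = 168: y* = 9.451. Change: 9.451 − 5.7981 = 3.653.

Δy* = 3.653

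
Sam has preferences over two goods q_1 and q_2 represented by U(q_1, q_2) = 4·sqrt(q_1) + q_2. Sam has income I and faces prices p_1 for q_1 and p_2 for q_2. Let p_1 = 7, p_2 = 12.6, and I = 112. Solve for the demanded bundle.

q_1* = 12.96, q_2* = 1.6889

Utility is quasi-linear in q_2; the FOC for q_1 is 2/√q_1 = p_1/p_2.
Solve: √q_1 = 2·p_2/p_1, so q_1*(p_1,p_2) = (2·p_2/p_1)², and q_2* = (I − p_1·q_1*)/p_2.
Plugging in: q_1* = (2·12.6/7)² = 12.96, q_2* = 1.6889.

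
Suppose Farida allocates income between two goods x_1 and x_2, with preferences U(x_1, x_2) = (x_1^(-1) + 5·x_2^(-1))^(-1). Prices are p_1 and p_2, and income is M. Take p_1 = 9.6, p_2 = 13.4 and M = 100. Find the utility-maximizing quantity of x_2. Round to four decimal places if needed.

x_2* = 5.4135

MU_x_1 ∝ x_1^(-2), MU_x_2 ∝ 5·x_2^(-2), so MRS = (1/5)·(x_2/x_1)^(2) = p_1/p_2.
Solve for the ratio: x_2/x_1 = [5·p_1/p_2]^(0.5).
With the ratio pinned down, the budget gives x_1* = M/(p_1 + p_2·(x_2/x_1)) and x_2* = (x_2/x_1)·x_1*.
Numerically x_2/x_1 = 1.892641, so x_1* = 100/(9.6 + 13.4·1.892641) = 2.8603 and x_2* = 1.892641·2.8603 = 5.4135.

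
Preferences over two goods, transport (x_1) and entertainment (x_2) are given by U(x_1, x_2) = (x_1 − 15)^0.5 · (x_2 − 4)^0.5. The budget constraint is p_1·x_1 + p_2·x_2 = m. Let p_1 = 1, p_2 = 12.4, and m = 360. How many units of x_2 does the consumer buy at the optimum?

x_2* = 15.9113

MRS = (x_2−4)/(x_1−15). Tangency with p_1/p_2 gives x_2−4 = (p_1/p_2)·(x_1−15).
After buying the subsistence bundle (15, 4), a share 0.5 of the remaining income goes to x_1: x_1* = 15 + 0.5·(m − 15p_1 − 4p_2)/p_1.
Discretionary income = 360 − 15·1 − 4·12.4 = 295.4; x_2* = 4 + 0.5·295.4/12.4 = 15.9113.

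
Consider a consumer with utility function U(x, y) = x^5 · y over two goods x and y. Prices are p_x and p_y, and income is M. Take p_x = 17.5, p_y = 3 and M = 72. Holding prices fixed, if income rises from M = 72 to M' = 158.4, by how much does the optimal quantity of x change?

Demand: x*(p_x,p_y,M) = 5/6·M/p_x and y* = 1/6·M/p_y.
At p_x=17.5, p_y=3, M=72: x* = 5/6·72/17.5 = 3.4286.
At M' = 158.4: x* = 7.5429. Change: 7.5429 − 3.4286 = 4.1143.

Δx* = 4.1143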